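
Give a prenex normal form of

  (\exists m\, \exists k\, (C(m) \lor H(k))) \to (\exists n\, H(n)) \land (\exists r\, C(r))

First replace A → B with ¬A ∨ B.
  \neg (\exists m\, \exists k\, (C(m) \lor H(k))) \lor (\exists n\, H(n)) \land (\exists r\, C(r))
Push ¬ through the quantifiers and connectives to reach negation normal form:
  (\forall m\, \forall k\, (\neg C(m) \land \neg H(k))) \lor (\exists n\, H(n)) \land (\exists r\, C(r))
Pull the quantifiers to the front (each side's bound variable is not free in the other side):
  \forall m\, \forall k\, \exists n\, \exists r\, (\neg C(m) \land \neg H(k) \lor H(n) \land C(r))

\forall m\, \forall k\, \exists n\, \exists r\, (\neg C(m) \land \neg H(k) \lor H(n) \land C(r))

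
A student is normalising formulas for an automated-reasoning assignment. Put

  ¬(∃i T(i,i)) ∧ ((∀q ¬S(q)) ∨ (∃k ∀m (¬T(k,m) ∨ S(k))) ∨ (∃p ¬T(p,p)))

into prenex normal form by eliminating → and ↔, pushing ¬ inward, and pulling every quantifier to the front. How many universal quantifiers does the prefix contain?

Push ¬ through the quantifiers and connectives to reach negation normal form:
  (∀i ¬T(i,i)) ∧ ((∀q ¬S(q)) ∨ (∃k ∀m (¬T(k,m) ∨ S(k))) ∨ (∃p ¬T(p,p)))
Extract every quantifier outward, since the variables are now distinct and don't occur free across branches:
  ∀i ∀q ∃k ∀m ∃p (¬T(i,i) ∧ (¬S(q) ∨ ¬T(k,m) ∨ S(k) ∨ ¬T(p,p)))
The prefix is ∀i ∀q ∃k ∀m ∃p: 3 universal, 2 existential.

3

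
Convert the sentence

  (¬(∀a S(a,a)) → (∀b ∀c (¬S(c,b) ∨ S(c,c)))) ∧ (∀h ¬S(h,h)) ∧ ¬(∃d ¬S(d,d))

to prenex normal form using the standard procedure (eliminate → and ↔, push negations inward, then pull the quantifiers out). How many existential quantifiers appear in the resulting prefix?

Eliminate → and ↔ using ¬ and ∨.
  (¬¬(∀a S(a,a)) ∨ (∀b ∀c (¬S(c,b) ∨ S(c,c)))) ∧ (∀h ¬S(h,h)) ∧ ¬(∃d ¬S(d,d))
Move each ¬ inward, flipping quantifiers it crosses:
  ((∀a S(a,a)) ∨ (∀b ∀c (¬S(c,b) ∨ S(c,c)))) ∧ (∀h ¬S(h,h)) ∧ (∀d S(d,d))
Extract every quantifier outward, since the variables are now distinct and don't occur free across branches:
  ∀a ∀b ∀c ∀h ∀d ((S(a,a) ∨ ¬S(c,b) ∨ S(c,c)) ∧ ¬S(h,h) ∧ S(d,d))
The prefix is ∀a ∀b ∀c ∀h ∀d: 5 universal, 0 existential.

0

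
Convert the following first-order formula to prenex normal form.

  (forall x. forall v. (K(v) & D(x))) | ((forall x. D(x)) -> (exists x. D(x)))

forall x. forall v. exists u. exists c. (K(v) & D(x) | ~D(u) | D(c))

Eliminate → and ↔ using ¬ and ∨.
  (forall x. forall v. (K(v) & D(x))) | ~(forall x. D(x)) | (exists x. D(x))
Move each ¬ inward, flipping quantifiers it crosses:
  (forall x. forall v. (K(v) & D(x))) | (exists x. ~D(x)) | (exists x. D(x))
Standardize variables apart so no two quantifiers bind the same name: x↦u, x↦c.
  (forall x. forall v. (K(v) & D(x))) | (exists u. ~D(u)) | (exists c. D(c))
Finally move all quantifiers to the prefix:
  forall x. forall v. exists u. exists c. (K(v) & D(x) | ~D(u) | D(c))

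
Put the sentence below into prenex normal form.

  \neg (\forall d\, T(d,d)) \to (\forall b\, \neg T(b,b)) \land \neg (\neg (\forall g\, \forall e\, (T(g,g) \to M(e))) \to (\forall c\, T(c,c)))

First replace A → B with ¬A ∨ B.
  \neg \neg (\forall d\, T(d,d)) \lor (\forall b\, \neg T(b,b)) \land \neg (\neg \neg (\forall g\, \forall e\, (\neg T(g,g) \lor M(e))) \lor (\forall c\, T(c,c)))
Push ¬ through the quantifiers and connectives to reach negation normal form:
  (\forall d\, T(d,d)) \lor (\forall b\, \neg T(b,b)) \land (\exists g\, \exists e\, (T(g,g) \land \neg M(e))) \land (\exists c\, \neg T(c,c))
Pull the quantifiers to the front (each side's bound variable is not free in the other side):
  \forall d\, \forall b\, \exists g\, \exists e\, \exists c\, (T(d,d) \lor \neg T(b,b) \land T(g,g) \land \neg M(e) \land \neg T(c,c))

\forall d\, \forall b\, \exists g\, \exists e\, \exists c\, (T(d,d) \lor \neg T(b,b) \land T(g,g) \land \neg M(e) \land \neg T(c,c))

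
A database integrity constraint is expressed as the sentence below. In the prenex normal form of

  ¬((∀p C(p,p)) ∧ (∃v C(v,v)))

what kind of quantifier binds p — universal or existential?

Push ¬ through the quantifiers and connectives to reach negation normal form:
  (∃p ¬C(p,p)) ∨ (∀v ¬C(v,v))
All bound variables are already distinct, so no renaming is needed.
Extract every quantifier outward, since the variables are now distinct and don't occur free across branches:
  ∃p ∀v (¬C(p,p) ∨ ¬C(v,v))
The quantifier ∀p sits under an odd number of negations, so it flips to ∃p.

existential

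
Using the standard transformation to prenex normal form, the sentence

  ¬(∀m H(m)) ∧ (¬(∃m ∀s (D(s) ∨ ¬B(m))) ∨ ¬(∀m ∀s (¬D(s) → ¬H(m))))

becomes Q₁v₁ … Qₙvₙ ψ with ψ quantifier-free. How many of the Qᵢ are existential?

First replace A → B with ¬A ∨ B.
  ¬(∀m H(m)) ∧ (¬(∃m ∀s (D(s) ∨ ¬B(m))) ∨ ¬(∀m ∀s (¬¬D(s) ∨ ¬H(m))))
Move each ¬ inward, flipping quantifiers it crosses:
  (∃m ¬H(m)) ∧ ((∀m ∃s (¬D(s) ∧ B(m))) ∨ (∃m ∃s (¬D(s) ∧ H(m))))
Give each quantifier a distinct variable: m↦z1, m↦u, s↦b.
  (∃m ¬H(m)) ∧ ((∀z1 ∃s (¬D(s) ∧ B(z1))) ∨ (∃u ∃b (¬D(b) ∧ H(u))))
Pull the quantifiers to the front (each side's bound variable is not free in the other side):
  ∃m ∀z1 ∃s ∃u ∃b (¬H(m) ∧ (¬D(s) ∧ B(z1) ∨ ¬D(b) ∧ H(u)))
The prefix is ∃m ∀z1 ∃s ∃u ∃b: 1 universal, 4 existential.

4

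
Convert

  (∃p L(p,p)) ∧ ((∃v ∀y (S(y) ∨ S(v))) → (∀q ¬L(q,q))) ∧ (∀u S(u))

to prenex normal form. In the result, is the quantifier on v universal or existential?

universal

Rewrite implications/biconditionals: A → B as ¬A ∨ B.
  (∃p L(p,p)) ∧ (¬(∃v ∀y (S(y) ∨ S(v))) ∨ (∀q ¬L(q,q))) ∧ (∀u S(u))
Drive negations inward (¬∀x A ≡ ∃x ¬A, ¬∃x A ≡ ∀x ¬A, De Morgan for ∧/∨):
  (∃p L(p,p)) ∧ ((∀v ∃y (¬S(y) ∧ ¬S(v))) ∨ (∀q ¬L(q,q))) ∧ (∀u S(u))
Pull the quantifiers to the front (each side's bound variable is not free in the other side):
  ∃p ∀v ∃y ∀q ∀u (L(p,p) ∧ (¬S(y) ∧ ¬S(v) ∨ ¬L(q,q)) ∧ S(u))
The quantifier ∃v sits under an odd number of negations (counting the antecedent side of each →), so it flips to ∀v.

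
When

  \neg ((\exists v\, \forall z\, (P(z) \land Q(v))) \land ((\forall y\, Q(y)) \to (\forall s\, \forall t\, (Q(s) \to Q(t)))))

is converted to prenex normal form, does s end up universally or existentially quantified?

Eliminate → and ↔ using ¬ and ∨.
  \neg ((\exists v\, \forall z\, (P(z) \land Q(v))) \land (\neg (\forall y\, Q(y)) \lor (\forall s\, \forall t\, (\neg Q(s) \lor Q(t)))))
Drive negations inward (¬∀x A ≡ ∃x ¬A, ¬∃x A ≡ ∀x ¬A, De Morgan for ∧/∨):
  (\forall v\, \exists z\, (\neg P(z) \lor \neg Q(v))) \lor (\forall y\, Q(y)) \land (\exists s\, \exists t\, (Q(s) \land \neg Q(t)))
Pull the quantifiers to the front (each side's bound variable is not free in the other side):
  \forall v\, \exists z\, \forall y\, \exists s\, \exists t\, (\neg P(z) \lor \neg Q(v) \lor Q(y) \land Q(s) \land \neg Q(t))
The quantifier \forall s sits under an odd number of negations (counting the antecedent side of each →), so it flips to \exists s.

existential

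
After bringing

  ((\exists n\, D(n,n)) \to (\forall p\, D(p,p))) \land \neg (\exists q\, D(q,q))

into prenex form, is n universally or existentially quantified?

First replace A → B with ¬A ∨ B.
  (\neg (\exists n\, D(n,n)) \lor (\forall p\, D(p,p))) \land \neg (\exists q\, D(q,q))
Move each ¬ inward, flipping quantifiers it crosses:
  ((\forall n\, \neg D(n,n)) \lor (\forall p\, D(p,p))) \land (\forall q\, \neg D(q,q))
All bound variables are already distinct, so no renaming is needed.
Pull the quantifiers to the front (each side's bound variable is not free in the other side):
  \forall n\, \forall p\, \forall q\, ((\neg D(n,n) \lor D(p,p)) \land \neg D(q,q))
The quantifier \exists n sits under an odd number of negations (counting the antecedent side of each →), so it flips to \forall n.

universal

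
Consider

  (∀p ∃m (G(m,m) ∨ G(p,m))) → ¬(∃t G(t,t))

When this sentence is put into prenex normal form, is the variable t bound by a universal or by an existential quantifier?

First replace A → B with ¬A ∨ B.
  ¬(∀p ∃m (G(m,m) ∨ G(p,m))) ∨ ¬(∃t G(t,t))
Push ¬ through the quantifiers and connectives to reach negation normal form:
  (∃p ∀m (¬G(m,m) ∧ ¬G(p,m))) ∨ (∀t ¬G(t,t))
All bound variables are already distinct, so no renaming is needed.
Finally move all quantifiers to the prefix:
  ∃p ∀m ∀t (¬G(m,m) ∧ ¬G(p,m) ∨ ¬G(t,t))
The quantifier ∃t sits under an odd number of negations (counting the antecedent side of each →), so it flips to ∀t.

universal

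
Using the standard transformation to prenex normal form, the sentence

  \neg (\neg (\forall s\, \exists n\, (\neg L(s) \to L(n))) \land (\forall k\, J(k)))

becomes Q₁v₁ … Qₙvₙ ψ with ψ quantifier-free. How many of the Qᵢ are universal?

First replace A → B with ¬A ∨ B.
  \neg (\neg (\forall s\, \exists n\, (\neg \neg L(s) \lor L(n))) \land (\forall k\, J(k)))
Push ¬ through the quantifiers and connectives to reach negation normal form:
  (\forall s\, \exists n\, (L(s) \lor L(n))) \lor (\exists k\, \neg J(k))
Pull the quantifiers to the front (each side's bound variable is not free in the other side):
  \forall s\, \exists n\, \exists k\, (L(s) \lor L(n) \lor \neg J(k))
The prefix is \forall s \exists n \exists k: 1 universal, 2 existential.

1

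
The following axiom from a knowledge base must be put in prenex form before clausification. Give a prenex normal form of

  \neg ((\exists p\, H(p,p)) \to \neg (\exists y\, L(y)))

\exists p\, \exists y\, (H(p,p) \land L(y))

Rewrite implications/biconditionals: A → B as ¬A ∨ B.
  \neg (\neg (\exists p\, H(p,p)) \lor \neg (\exists y\, L(y)))
Move each ¬ inward, flipping quantifiers it crosses:
  (\exists p\, H(p,p)) \land (\exists y\, L(y))
Finally move all quantifiers to the prefix:
  \exists p\, \exists y\, (H(p,p) \land L(y))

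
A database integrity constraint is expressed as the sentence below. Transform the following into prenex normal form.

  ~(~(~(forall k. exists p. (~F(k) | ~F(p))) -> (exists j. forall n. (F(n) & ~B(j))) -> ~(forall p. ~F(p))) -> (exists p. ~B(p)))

exists k. forall p. exists j. forall n. forall t. forall v. (F(k) & F(p) & F(n) & ~B(j) & ~F(t) & B(v))

First replace A → B with ¬A ∨ B.
  ~(~~(~~(forall k. exists p. (~F(k) | ~F(p))) | ~(exists j. forall n. (F(n) & ~B(j))) | ~(forall p. ~F(p))) | (exists p. ~B(p)))
Push ¬ through the quantifiers and connectives to reach negation normal form:
  (exists k. forall p. (F(k) & F(p))) & (exists j. forall n. (F(n) & ~B(j))) & (forall p. ~F(p)) & (forall p. B(p))
Rename bound variables to avoid capture: p↦t, p↦v.
  (exists k. forall p. (F(k) & F(p))) & (exists j. forall n. (F(n) & ~B(j))) & (forall t. ~F(t)) & (forall v. B(v))
Finally move all quantifiers to the prefix:
  exists k. forall p. exists j. forall n. forall t. forall v. (F(k) & F(p) & F(n) & ~B(j) & ~F(t) & B(v))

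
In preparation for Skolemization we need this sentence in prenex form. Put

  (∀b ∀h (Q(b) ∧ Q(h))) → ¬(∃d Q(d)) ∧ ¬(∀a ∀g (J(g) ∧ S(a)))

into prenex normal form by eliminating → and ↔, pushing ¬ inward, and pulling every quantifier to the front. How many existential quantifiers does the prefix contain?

4

Rewrite implications/biconditionals: A → B as ¬A ∨ B.
  ¬(∀b ∀h (Q(b) ∧ Q(h))) ∨ ¬(∃d Q(d)) ∧ ¬(∀a ∀g (J(g) ∧ S(a)))
Drive negations inward (¬∀x A ≡ ∃x ¬A, ¬∃x A ≡ ∀x ¬A, De Morgan for ∧/∨):
  (∃b ∃h (¬Q(b) ∨ ¬Q(h))) ∨ (∀d ¬Q(d)) ∧ (∃a ∃g (¬J(g) ∨ ¬S(a)))
All bound variables are already distinct, so no renaming is needed.
Finally move all quantifiers to the prefix:
  ∃b ∃h ∀d ∃a ∃g (¬Q(b) ∨ ¬Q(h) ∨ ¬Q(d) ∧ (¬J(g) ∨ ¬S(a)))
The prefix is ∃b ∃h ∀d ∃a ∃g: 1 universal, 4 existential.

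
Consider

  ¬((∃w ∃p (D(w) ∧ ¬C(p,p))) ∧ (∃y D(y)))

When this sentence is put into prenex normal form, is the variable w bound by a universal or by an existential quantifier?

universal

Push ¬ through the quantifiers and connectives to reach negation normal form:
  (∀w ∀p (¬D(w) ∨ C(p,p))) ∨ (∀y ¬D(y))
All bound variables are already distinct, so no renaming is needed.
Finally move all quantifiers to the prefix:
  ∀w ∀p ∀y (¬D(w) ∨ C(p,p) ∨ ¬D(y))
The quantifier ∃w sits under an odd number of negations, so it flips to ∀w.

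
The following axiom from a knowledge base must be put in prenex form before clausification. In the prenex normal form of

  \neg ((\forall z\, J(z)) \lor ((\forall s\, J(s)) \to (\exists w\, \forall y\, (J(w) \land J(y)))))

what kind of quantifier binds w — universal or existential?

First replace A → B with ¬A ∨ B.
  \neg ((\forall z\, J(z)) \lor \neg (\forall s\, J(s)) \lor (\exists w\, \forall y\, (J(w) \land J(y))))
Move each ¬ inward, flipping quantifiers it crosses:
  (\exists z\, \neg J(z)) \land (\forall s\, J(s)) \land (\forall w\, \exists y\, (\neg J(w) \lor \neg J(y)))
All bound variables are already distinct, so no renaming is needed.
Extract every quantifier outward, since the variables are now distinct and don't occur free across branches:
  \exists z\, \forall s\, \forall w\, \exists y\, (\neg J(z) \land J(s) \land (\neg J(w) \lor \neg J(y)))
The quantifier \exists w sits under an odd number of negations (counting the antecedent side of each →), so it flips to \forall w.

universal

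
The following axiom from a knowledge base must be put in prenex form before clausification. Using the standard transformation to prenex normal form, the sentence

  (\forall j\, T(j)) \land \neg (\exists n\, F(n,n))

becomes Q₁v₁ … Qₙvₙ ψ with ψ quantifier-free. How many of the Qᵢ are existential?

0

Push ¬ through the quantifiers and connectives to reach negation normal form:
  (\forall j\, T(j)) \land (\forall n\, \neg F(n,n))
All bound variables are already distinct, so no renaming is needed.
Extract every quantifier outward, since the variables are now distinct and don't occur free across branches:
  \forall j\, \forall n\, (T(j) \land \neg F(n,n))
The prefix is \forall j \forall n: 2 universal, 0 existential.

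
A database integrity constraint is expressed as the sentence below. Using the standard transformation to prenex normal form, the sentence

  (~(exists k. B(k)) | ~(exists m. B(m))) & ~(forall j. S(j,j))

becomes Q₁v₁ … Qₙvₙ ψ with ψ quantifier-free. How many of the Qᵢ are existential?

Move each ¬ inward, flipping quantifiers it crosses:
  ((forall k. ~B(k)) | (forall m. ~B(m))) & (exists j. ~S(j,j))
All bound variables are already distinct, so no renaming is needed.
Finally move all quantifiers to the prefix:
  forall k. forall m. exists j. ((~B(k) | ~B(m)) & ~S(j,j))
The prefix is forall k forall m exists j: 2 universal, 1 existential.

1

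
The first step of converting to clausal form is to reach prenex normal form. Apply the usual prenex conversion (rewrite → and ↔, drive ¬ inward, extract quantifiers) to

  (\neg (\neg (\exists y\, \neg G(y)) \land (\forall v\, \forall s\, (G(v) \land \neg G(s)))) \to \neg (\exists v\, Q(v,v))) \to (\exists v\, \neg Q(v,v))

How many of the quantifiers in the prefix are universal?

0

First replace A → B with ¬A ∨ B.
  \neg (\neg \neg (\neg (\exists y\, \neg G(y)) \land (\forall v\, \forall s\, (G(v) \land \neg G(s)))) \lor \neg (\exists v\, Q(v,v))) \lor (\exists v\, \neg Q(v,v))
Drive negations inward (¬∀x A ≡ ∃x ¬A, ¬∃x A ≡ ∀x ¬A, De Morgan for ∧/∨):
  ((\exists y\, \neg G(y)) \lor (\exists v\, \exists s\, (\neg G(v) \lor G(s)))) \land (\exists v\, Q(v,v)) \lor (\exists v\, \neg Q(v,v))
Rename bound variables to avoid capture: v↦z1, v↦t.
  ((\exists y\, \neg G(y)) \lor (\exists v\, \exists s\, (\neg G(v) \lor G(s)))) \land (\exists z1\, Q(z1,z1)) \lor (\exists t\, \neg Q(t,t))
Finally move all quantifiers to the prefix:
  \exists y\, \exists v\, \exists s\, \exists z1\, \exists t\, ((\neg G(y) \lor \neg G(v) \lor G(s)) \land Q(z1,z1) \lor \neg Q(t,t))
The prefix is \exists y \exists v \exists s \exists z1 \exists t: 0 universal, 5 existential.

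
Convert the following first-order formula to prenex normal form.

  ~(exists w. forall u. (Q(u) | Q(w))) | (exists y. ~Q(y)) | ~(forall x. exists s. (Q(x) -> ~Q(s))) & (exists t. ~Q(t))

Eliminate → and ↔ using ¬ and ∨.
  ~(exists w. forall u. (Q(u) | Q(w))) | (exists y. ~Q(y)) | ~(forall x. exists s. (~Q(x) | ~Q(s))) & (exists t. ~Q(t))
Push ¬ through the quantifiers and connectives to reach negation normal form:
  (forall w. exists u. (~Q(u) & ~Q(w))) | (exists y. ~Q(y)) | (exists x. forall s. (Q(x) & Q(s))) & (exists t. ~Q(t))
All bound variables are already distinct, so no renaming is needed.
Finally move all quantifiers to the prefix:
  forall w. exists u. exists y. exists x. forall s. exists t. (~Q(u) & ~Q(w) | ~Q(y) | Q(x) & Q(s) & ~Q(t))

forall w. exists u. exists y. exists x. forall s. exists t. (~Q(u) & ~Q(w) | ~Q(y) | Q(x) & Q(s) & ~Q(t))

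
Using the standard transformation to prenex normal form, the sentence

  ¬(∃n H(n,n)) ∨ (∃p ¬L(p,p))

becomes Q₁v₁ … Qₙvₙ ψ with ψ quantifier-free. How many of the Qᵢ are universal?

1

Drive negations inward (¬∀x A ≡ ∃x ¬A, ¬∃x A ≡ ∀x ¬A, De Morgan for ∧/∨):
  (∀n ¬H(n,n)) ∨ (∃p ¬L(p,p))
All bound variables are already distinct, so no renaming is needed.
Finally move all quantifiers to the prefix:
  ∀n ∃p (¬H(n,n) ∨ ¬L(p,p))
The prefix is ∀n ∃p: 1 universal, 1 existential.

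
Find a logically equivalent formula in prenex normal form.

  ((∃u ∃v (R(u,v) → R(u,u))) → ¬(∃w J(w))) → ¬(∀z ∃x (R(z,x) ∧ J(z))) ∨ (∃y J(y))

Eliminate → and ↔ using ¬ and ∨.
  ¬(¬(∃u ∃v (¬R(u,v) ∨ R(u,u))) ∨ ¬(∃w J(w))) ∨ ¬(∀z ∃x (R(z,x) ∧ J(z))) ∨ (∃y J(y))
Push ¬ through the quantifiers and connectives to reach negation normal form:
  (∃u ∃v (¬R(u,v) ∨ R(u,u))) ∧ (∃w J(w)) ∨ (∃z ∀x (¬R(z,x) ∨ ¬J(z))) ∨ (∃y J(y))
Pull the quantifiers to the front (each side's bound variable is not free in the other side):
  ∃u ∃v ∃w ∃z ∀x ∃y ((¬R(u,v) ∨ R(u,u)) ∧ J(w) ∨ ¬R(z,x) ∨ ¬J(z) ∨ J(y))

∃u ∃v ∃w ∃z ∀x ∃y ((¬R(u,v) ∨ R(u,u)) ∧ J(w) ∨ ¬R(z,x) ∨ ¬J(z) ∨ J(y))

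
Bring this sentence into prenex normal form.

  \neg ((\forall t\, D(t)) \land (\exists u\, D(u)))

Push ¬ through the quantifiers and connectives to reach negation normal form:
  (\exists t\, \neg D(t)) \lor (\forall u\, \neg D(u))
Finally move all quantifiers to the prefix:
  \exists t\, \forall u\, (\neg D(t) \lor \neg D(u))

\exists t\, \forall u\, (\neg D(t) \lor \neg D(u))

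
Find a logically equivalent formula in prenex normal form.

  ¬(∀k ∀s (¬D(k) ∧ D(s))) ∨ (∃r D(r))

∃k ∃s ∃r (D(k) ∨ ¬D(s) ∨ D(r))

Drive negations inward (¬∀x A ≡ ∃x ¬A, ¬∃x A ≡ ∀x ¬A, De Morgan for ∧/∨):
  (∃k ∃s (D(k) ∨ ¬D(s))) ∨ (∃r D(r))
All bound variables are already distinct, so no renaming is needed.
Pull the quantifiers to the front (each side's bound variable is not free in the other side):
  ∃k ∃s ∃r (D(k) ∨ ¬D(s) ∨ D(r))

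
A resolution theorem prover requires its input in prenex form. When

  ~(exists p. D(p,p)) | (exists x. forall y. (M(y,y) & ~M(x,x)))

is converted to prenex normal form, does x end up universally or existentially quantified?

existential

Move each ¬ inward, flipping quantifiers it crosses:
  (forall p. ~D(p,p)) | (exists x. forall y. (M(y,y) & ~M(x,x)))
Extract every quantifier outward, since the variables are now distinct and don't occur free across branches:
  forall p. exists x. forall y. (~D(p,p) | M(y,y) & ~M(x,x))
The quantifier exists x sits under an even number of negations, so it remains existential.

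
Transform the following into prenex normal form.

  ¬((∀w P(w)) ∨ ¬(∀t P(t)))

∃w ∀t (¬P(w) ∧ P(t))

Drive negations inward (¬∀x A ≡ ∃x ¬A, ¬∃x A ≡ ∀x ¬A, De Morgan for ∧/∨):
  (∃w ¬P(w)) ∧ (∀t P(t))
Pull the quantifiers to the front (each side's bound variable is not free in the other side):
  ∃w ∀t (¬P(w) ∧ P(t))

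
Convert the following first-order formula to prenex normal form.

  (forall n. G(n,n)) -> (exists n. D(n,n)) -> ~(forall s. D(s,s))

exists n. forall y. exists s. (~G(n,n) | ~D(y,y) | ~D(s,s))

First replace A → B with ¬A ∨ B.
  ~(forall n. G(n,n)) | ~(exists n. D(n,n)) | ~(forall s. D(s,s))
Push ¬ through the quantifiers and connectives to reach negation normal form:
  (exists n. ~G(n,n)) | (forall n. ~D(n,n)) | (exists s. ~D(s,s))
Rename bound variables to avoid capture: n↦y.
  (exists n. ~G(n,n)) | (forall y. ~D(y,y)) | (exists s. ~D(s,s))
Pull the quantifiers to the front (each side's bound variable is not free in the other side):
  exists n. forall y. exists s. (~G(n,n) | ~D(y,y) | ~D(s,s))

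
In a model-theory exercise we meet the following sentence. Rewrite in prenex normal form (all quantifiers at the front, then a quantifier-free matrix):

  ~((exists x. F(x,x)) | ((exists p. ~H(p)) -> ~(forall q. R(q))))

First replace A → B with ¬A ∨ B.
  ~((exists x. F(x,x)) | ~(exists p. ~H(p)) | ~(forall q. R(q)))
Drive negations inward (¬∀x A ≡ ∃x ¬A, ¬∃x A ≡ ∀x ¬A, De Morgan for ∧/∨):
  (forall x. ~F(x,x)) & (exists p. ~H(p)) & (forall q. R(q))
All bound variables are already distinct, so no renaming is needed.
Finally move all quantifiers to the prefix:
  forall x. exists p. forall q. (~F(x,x) & ~H(p) & R(q))

forall x. exists p. forall q. (~F(x,x) & ~H(p) & R(q))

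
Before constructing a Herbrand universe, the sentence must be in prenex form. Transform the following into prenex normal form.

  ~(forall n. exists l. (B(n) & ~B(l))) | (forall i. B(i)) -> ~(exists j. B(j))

First replace A → B with ¬A ∨ B.
  ~(~(forall n. exists l. (B(n) & ~B(l))) | (forall i. B(i))) | ~(exists j. B(j))
Drive negations inward (¬∀x A ≡ ∃x ¬A, ¬∃x A ≡ ∀x ¬A, De Morgan for ∧/∨):
  (forall n. exists l. (B(n) & ~B(l))) & (exists i. ~B(i)) | (forall j. ~B(j))
All bound variables are already distinct, so no renaming is needed.
Extract every quantifier outward, since the variables are now distinct and don't occur free across branches:
  forall n. exists l. exists i. forall j. (B(n) & ~B(l) & ~B(i) | ~B(j))

forall n. exists l. exists i. forall j. (B(n) & ~B(l) & ~B(i) | ~B(j))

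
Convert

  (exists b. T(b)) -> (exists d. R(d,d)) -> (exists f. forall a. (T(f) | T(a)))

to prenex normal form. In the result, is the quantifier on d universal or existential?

universal

Eliminate → and ↔ using ¬ and ∨.
  ~(exists b. T(b)) | ~(exists d. R(d,d)) | (exists f. forall a. (T(f) | T(a)))
Drive negations inward (¬∀x A ≡ ∃x ¬A, ¬∃x A ≡ ∀x ¬A, De Morgan for ∧/∨):
  (forall b. ~T(b)) | (forall d. ~R(d,d)) | (exists f. forall a. (T(f) | T(a)))
Extract every quantifier outward, since the variables are now distinct and don't occur free across branches:
  forall b. forall d. exists f. forall a. (~T(b) | ~R(d,d) | T(f) | T(a))
The quantifier exists d sits under an odd number of negations (counting the antecedent side of each →), so it flips to forall d.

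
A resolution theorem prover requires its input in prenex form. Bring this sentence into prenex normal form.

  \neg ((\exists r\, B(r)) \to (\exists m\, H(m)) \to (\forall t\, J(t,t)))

\exists r\, \exists m\, \exists t\, (B(r) \land H(m) \land \neg J(t,t))

Eliminate → and ↔ using ¬ and ∨.
  \neg (\neg (\exists r\, B(r)) \lor \neg (\exists m\, H(m)) \lor (\forall t\, J(t,t)))
Drive negations inward (¬∀x A ≡ ∃x ¬A, ¬∃x A ≡ ∀x ¬A, De Morgan for ∧/∨):
  (\exists r\, B(r)) \land (\exists m\, H(m)) \land (\exists t\, \neg J(t,t))
All bound variables are already distinct, so no renaming is needed.
Extract every quantifier outward, since the variables are now distinct and don't occur free across branches:
  \exists r\, \exists m\, \exists t\, (B(r) \land H(m) \land \neg J(t,t))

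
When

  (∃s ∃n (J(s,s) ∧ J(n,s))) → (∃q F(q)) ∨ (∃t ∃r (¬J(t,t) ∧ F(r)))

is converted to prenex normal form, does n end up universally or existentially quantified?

universal

First replace A → B with ¬A ∨ B.
  ¬(∃s ∃n (J(s,s) ∧ J(n,s))) ∨ (∃q F(q)) ∨ (∃t ∃r (¬J(t,t) ∧ F(r)))
Drive negations inward (¬∀x A ≡ ∃x ¬A, ¬∃x A ≡ ∀x ¬A, De Morgan for ∧/∨):
  (∀s ∀n (¬J(s,s) ∨ ¬J(n,s))) ∨ (∃q F(q)) ∨ (∃t ∃r (¬J(t,t) ∧ F(r)))
Pull the quantifiers to the front (each side's bound variable is not free in the other side):
  ∀s ∀n ∃q ∃t ∃r (¬J(s,s) ∨ ¬J(n,s) ∨ F(q) ∨ ¬J(t,t) ∧ F(r))
The quantifier ∃n sits under an odd number of negations (counting the antecedent side of each →), so it flips to ∀n.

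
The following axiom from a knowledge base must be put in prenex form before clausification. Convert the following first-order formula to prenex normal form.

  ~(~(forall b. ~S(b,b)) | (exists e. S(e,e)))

forall b. forall e. (~S(b,b) & ~S(e,e))

Drive negations inward (¬∀x A ≡ ∃x ¬A, ¬∃x A ≡ ∀x ¬A, De Morgan for ∧/∨):
  (forall b. ~S(b,b)) & (forall e. ~S(e,e))
All bound variables are already distinct, so no renaming is needed.
Finally move all quantifiers to the prefix:
  forall b. forall e. (~S(b,b) & ~S(e,e))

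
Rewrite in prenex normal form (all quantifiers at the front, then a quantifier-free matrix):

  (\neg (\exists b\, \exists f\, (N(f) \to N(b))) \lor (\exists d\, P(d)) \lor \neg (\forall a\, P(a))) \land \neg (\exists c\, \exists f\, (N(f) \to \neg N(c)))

Rewrite implications/biconditionals: A → B as ¬A ∨ B.
  (\neg (\exists b\, \exists f\, (\neg N(f) \lor N(b))) \lor (\exists d\, P(d)) \lor \neg (\forall a\, P(a))) \land \neg (\exists c\, \exists f\, (\neg N(f) \lor \neg N(c)))
Push ¬ through the quantifiers and connectives to reach negation normal form:
  ((\forall b\, \forall f\, (N(f) \land \neg N(b))) \lor (\exists d\, P(d)) \lor (\exists a\, \neg P(a))) \land (\forall c\, \forall f\, (N(f) \land N(c)))
Rename bound variables to avoid capture: f↦z1.
  ((\forall b\, \forall f\, (N(f) \land \neg N(b))) \lor (\exists d\, P(d)) \lor (\exists a\, \neg P(a))) \land (\forall c\, \forall z1\, (N(z1) \land N(c)))
Pull the quantifiers to the front (each side's bound variable is not free in the other side):
  \forall b\, \forall f\, \exists d\, \exists a\, \forall c\, \forall z1\, ((N(f) \land \neg N(b) \lor P(d) \lor \neg P(a)) \land N(z1) \land N(c))

\forall b\, \forall f\, \exists d\, \exists a\, \forall c\, \forall z1\, ((N(f) \land \neg N(b) \lor P(d) \lor \neg P(a)) \land N(z1) \land N(c))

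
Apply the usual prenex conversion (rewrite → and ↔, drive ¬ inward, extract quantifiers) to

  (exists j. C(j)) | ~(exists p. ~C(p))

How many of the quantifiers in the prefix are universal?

1

Drive negations inward (¬∀x A ≡ ∃x ¬A, ¬∃x A ≡ ∀x ¬A, De Morgan for ∧/∨):
  (exists j. C(j)) | (forall p. C(p))
Pull the quantifiers to the front (each side's bound variable is not free in the other side):
  exists j. forall p. (C(j) | C(p))
The prefix is exists j forall p: 1 universal, 1 existential.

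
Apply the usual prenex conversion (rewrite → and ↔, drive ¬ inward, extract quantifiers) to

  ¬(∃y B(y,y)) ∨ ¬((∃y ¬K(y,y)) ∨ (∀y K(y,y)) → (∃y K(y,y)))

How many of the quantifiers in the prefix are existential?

1

First replace A → B with ¬A ∨ B.
  ¬(∃y B(y,y)) ∨ ¬(¬((∃y ¬K(y,y)) ∨ (∀y K(y,y))) ∨ (∃y K(y,y)))
Drive negations inward (¬∀x A ≡ ∃x ¬A, ¬∃x A ≡ ∀x ¬A, De Morgan for ∧/∨):
  (∀y ¬B(y,y)) ∨ ((∃y ¬K(y,y)) ∨ (∀y K(y,y))) ∧ (∀y ¬K(y,y))
Rename bound variables to avoid capture: y↦u1, y↦x, y↦z.
  (∀y ¬B(y,y)) ∨ ((∃u1 ¬K(u1,u1)) ∨ (∀x K(x,x))) ∧ (∀z ¬K(z,z))
Finally move all quantifiers to the prefix:
  ∀y ∃u1 ∀x ∀z (¬B(y,y) ∨ (¬K(u1,u1) ∨ K(x,x)) ∧ ¬K(z,z))
The prefix is ∀y ∃u1 ∀x ∀z: 3 universal, 1 existential.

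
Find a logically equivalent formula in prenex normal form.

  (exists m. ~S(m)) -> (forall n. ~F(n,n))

Rewrite implications/biconditionals: A → B as ¬A ∨ B.
  ~(exists m. ~S(m)) | (forall n. ~F(n,n))
Push ¬ through the quantifiers and connectives to reach negation normal form:
  (forall m. S(m)) | (forall n. ~F(n,n))
All bound variables are already distinct, so no renaming is needed.
Pull the quantifiers to the front (each side's bound variable is not free in the other side):
  forall m. forall n. (S(m) | ~F(n,n))

forall m. forall n. (S(m) | ~F(n,n))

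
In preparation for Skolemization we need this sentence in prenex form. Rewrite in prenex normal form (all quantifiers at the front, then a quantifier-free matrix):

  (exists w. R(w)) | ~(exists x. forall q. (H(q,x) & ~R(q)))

Move each ¬ inward, flipping quantifiers it crosses:
  (exists w. R(w)) | (forall x. exists q. (~H(q,x) | R(q)))
All bound variables are already distinct, so no renaming is needed.
Extract every quantifier outward, since the variables are now distinct and don't occur free across branches:
  exists w. forall x. exists q. (R(w) | ~H(q,x) | R(q))

exists w. forall x. exists q. (R(w) | ~H(q,x) | R(q))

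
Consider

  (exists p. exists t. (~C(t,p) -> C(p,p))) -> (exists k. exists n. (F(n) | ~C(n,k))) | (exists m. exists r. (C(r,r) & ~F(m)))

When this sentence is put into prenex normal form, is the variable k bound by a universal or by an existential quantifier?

existential

First replace A → B with ¬A ∨ B.
  ~(exists p. exists t. (~~C(t,p) | C(p,p))) | (exists k. exists n. (F(n) | ~C(n,k))) | (exists m. exists r. (C(r,r) & ~F(m)))
Drive negations inward (¬∀x A ≡ ∃x ¬A, ¬∃x A ≡ ∀x ¬A, De Morgan for ∧/∨):
  (forall p. forall t. (~C(t,p) & ~C(p,p))) | (exists k. exists n. (F(n) | ~C(n,k))) | (exists m. exists r. (C(r,r) & ~F(m)))
All bound variables are already distinct, so no renaming is needed.
Finally move all quantifiers to the prefix:
  forall p. forall t. exists k. exists n. exists m. exists r. (~C(t,p) & ~C(p,p) | F(n) | ~C(n,k) | C(r,r) & ~F(m))
The quantifier exists k sits under an even number of negations (counting the antecedent side of each →), so it remains existential.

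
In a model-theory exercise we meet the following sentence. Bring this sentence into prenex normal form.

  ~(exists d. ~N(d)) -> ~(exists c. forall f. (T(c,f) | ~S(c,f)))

exists d. forall c. exists f. (~N(d) | ~T(c,f) & S(c,f))

First replace A → B with ¬A ∨ B.
  ~~(exists d. ~N(d)) | ~(exists c. forall f. (T(c,f) | ~S(c,f)))
Push ¬ through the quantifiers and connectives to reach negation normal form:
  (exists d. ~N(d)) | (forall c. exists f. (~T(c,f) & S(c,f)))
All bound variables are already distinct, so no renaming is needed.
Pull the quantifiers to the front (each side's bound variable is not free in the other side):
  exists d. forall c. exists f. (~N(d) | ~T(c,f) & S(c,f))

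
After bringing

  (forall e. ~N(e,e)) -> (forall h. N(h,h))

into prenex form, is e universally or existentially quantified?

existential

Eliminate → and ↔ using ¬ and ∨.
  ~(forall e. ~N(e,e)) | (forall h. N(h,h))
Move each ¬ inward, flipping quantifiers it crosses:
  (exists e. N(e,e)) | (forall h. N(h,h))
Pull the quantifiers to the front (each side's bound variable is not free in the other side):
  exists e. forall h. (N(e,e) | N(h,h))
The quantifier forall e sits under an odd number of negations (counting the antecedent side of each →), so it flips to exists e.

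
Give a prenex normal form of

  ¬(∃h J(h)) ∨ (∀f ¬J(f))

∀h ∀f (¬J(h) ∨ ¬J(f))

Drive negations inward (¬∀x A ≡ ∃x ¬A, ¬∃x A ≡ ∀x ¬A, De Morgan for ∧/∨):
  (∀h ¬J(h)) ∨ (∀f ¬J(f))
Extract every quantifier outward, since the variables are now distinct and don't occur free across branches:
  ∀h ∀f (¬J(h) ∨ ¬J(f))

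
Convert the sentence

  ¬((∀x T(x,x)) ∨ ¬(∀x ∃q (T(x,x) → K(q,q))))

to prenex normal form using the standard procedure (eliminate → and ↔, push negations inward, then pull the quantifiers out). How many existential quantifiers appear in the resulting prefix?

First replace A → B with ¬A ∨ B.
  ¬((∀x T(x,x)) ∨ ¬(∀x ∃q (¬T(x,x) ∨ K(q,q))))
Move each ¬ inward, flipping quantifiers it crosses:
  (∃x ¬T(x,x)) ∧ (∀x ∃q (¬T(x,x) ∨ K(q,q)))
Standardize variables apart so no two quantifiers bind the same name: x↦a.
  (∃x ¬T(x,x)) ∧ (∀a ∃q (¬T(a,a) ∨ K(q,q)))
Extract every quantifier outward, since the variables are now distinct and don't occur free across branches:
  ∃x ∀a ∃q (¬T(x,x) ∧ (¬T(a,a) ∨ K(q,q)))
The prefix is ∃x ∀a ∃q: 1 universal, 2 existential.

2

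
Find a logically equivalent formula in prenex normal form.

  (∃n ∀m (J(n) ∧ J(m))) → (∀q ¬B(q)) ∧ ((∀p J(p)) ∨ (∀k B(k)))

∀n ∃m ∀q ∀p ∀k (¬J(n) ∨ ¬J(m) ∨ ¬B(q) ∧ (J(p) ∨ B(k)))

First replace A → B with ¬A ∨ B.
  ¬(∃n ∀m (J(n) ∧ J(m))) ∨ (∀q ¬B(q)) ∧ ((∀p J(p)) ∨ (∀k B(k)))
Drive negations inward (¬∀x A ≡ ∃x ¬A, ¬∃x A ≡ ∀x ¬A, De Morgan for ∧/∨):
  (∀n ∃m (¬J(n) ∨ ¬J(m))) ∨ (∀q ¬B(q)) ∧ ((∀p J(p)) ∨ (∀k B(k)))
All bound variables are already distinct, so no renaming is needed.
Extract every quantifier outward, since the variables are now distinct and don't occur free across branches:
  ∀n ∃m ∀q ∀p ∀k (¬J(n) ∨ ¬J(m) ∨ ¬B(q) ∧ (J(p) ∨ B(k)))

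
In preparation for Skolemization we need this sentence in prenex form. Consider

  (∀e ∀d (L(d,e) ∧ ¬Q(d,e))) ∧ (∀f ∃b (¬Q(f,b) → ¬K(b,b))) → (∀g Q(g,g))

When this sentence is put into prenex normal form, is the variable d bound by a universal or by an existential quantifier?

Eliminate → and ↔ using ¬ and ∨.
  ¬((∀e ∀d (L(d,e) ∧ ¬Q(d,e))) ∧ (∀f ∃b (¬¬Q(f,b) ∨ ¬K(b,b)))) ∨ (∀g Q(g,g))
Move each ¬ inward, flipping quantifiers it crosses:
  (∃e ∃d (¬L(d,e) ∨ Q(d,e))) ∨ (∃f ∀b (¬Q(f,b) ∧ K(b,b))) ∨ (∀g Q(g,g))
Finally move all quantifiers to the prefix:
  ∃e ∃d ∃f ∀b ∀g (¬L(d,e) ∨ Q(d,e) ∨ ¬Q(f,b) ∧ K(b,b) ∨ Q(g,g))
The quantifier ∀d sits under an odd number of negations (counting the antecedent side of each →), so it flips to ∃d.

existential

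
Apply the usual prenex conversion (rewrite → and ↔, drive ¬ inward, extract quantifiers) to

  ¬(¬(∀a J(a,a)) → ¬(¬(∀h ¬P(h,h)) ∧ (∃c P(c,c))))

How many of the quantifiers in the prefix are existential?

First replace A → B with ¬A ∨ B.
  ¬(¬¬(∀a J(a,a)) ∨ ¬(¬(∀h ¬P(h,h)) ∧ (∃c P(c,c))))
Move each ¬ inward, flipping quantifiers it crosses:
  (∃a ¬J(a,a)) ∧ (∃h P(h,h)) ∧ (∃c P(c,c))
All bound variables are already distinct, so no renaming is needed.
Finally move all quantifiers to the prefix:
  ∃a ∃h ∃c (¬J(a,a) ∧ P(h,h) ∧ P(c,c))
The prefix is ∃a ∃h ∃c: 0 universal, 3 existential.

3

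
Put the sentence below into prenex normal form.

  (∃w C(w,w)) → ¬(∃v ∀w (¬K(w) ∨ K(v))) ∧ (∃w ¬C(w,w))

Rewrite implications/biconditionals: A → B as ¬A ∨ B.
  ¬(∃w C(w,w)) ∨ ¬(∃v ∀w (¬K(w) ∨ K(v))) ∧ (∃w ¬C(w,w))
Drive negations inward (¬∀x A ≡ ∃x ¬A, ¬∃x A ≡ ∀x ¬A, De Morgan for ∧/∨):
  (∀w ¬C(w,w)) ∨ (∀v ∃w (K(w) ∧ ¬K(v))) ∧ (∃w ¬C(w,w))
Rename bound variables to avoid capture: w↦t, w↦q.
  (∀w ¬C(w,w)) ∨ (∀v ∃t (K(t) ∧ ¬K(v))) ∧ (∃q ¬C(q,q))
Finally move all quantifiers to the prefix:
  ∀w ∀v ∃t ∃q (¬C(w,w) ∨ K(t) ∧ ¬K(v) ∧ ¬C(q,q))

∀w ∀v ∃t ∃q (¬C(w,w) ∨ K(t) ∧ ¬K(v) ∧ ¬C(q,q))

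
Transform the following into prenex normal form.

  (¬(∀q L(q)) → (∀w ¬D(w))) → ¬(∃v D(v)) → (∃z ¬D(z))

Rewrite implications/biconditionals: A → B as ¬A ∨ B.
  ¬(¬¬(∀q L(q)) ∨ (∀w ¬D(w))) ∨ ¬¬(∃v D(v)) ∨ (∃z ¬D(z))
Push ¬ through the quantifiers and connectives to reach negation normal form:
  (∃q ¬L(q)) ∧ (∃w D(w)) ∨ (∃v D(v)) ∨ (∃z ¬D(z))
All bound variables are already distinct, so no renaming is needed.
Extract every quantifier outward, since the variables are now distinct and don't occur free across branches:
  ∃q ∃w ∃v ∃z (¬L(q) ∧ D(w) ∨ D(v) ∨ ¬D(z))

∃q ∃w ∃v ∃z (¬L(q) ∧ D(w) ∨ D(v) ∨ ¬D(z))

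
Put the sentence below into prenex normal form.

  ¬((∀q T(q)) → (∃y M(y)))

Rewrite implications/biconditionals: A → B as ¬A ∨ B.
  ¬(¬(∀q T(q)) ∨ (∃y M(y)))
Push ¬ through the quantifiers and connectives to reach negation normal form:
  (∀q T(q)) ∧ (∀y ¬M(y))
Finally move all quantifiers to the prefix:
  ∀q ∀y (T(q) ∧ ¬M(y))

∀q ∀y (T(q) ∧ ¬M(y))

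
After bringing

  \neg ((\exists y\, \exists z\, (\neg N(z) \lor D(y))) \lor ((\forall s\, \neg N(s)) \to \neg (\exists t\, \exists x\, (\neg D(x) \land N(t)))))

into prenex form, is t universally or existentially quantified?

Rewrite implications/biconditionals: A → B as ¬A ∨ B.
  \neg ((\exists y\, \exists z\, (\neg N(z) \lor D(y))) \lor \neg (\forall s\, \neg N(s)) \lor \neg (\exists t\, \exists x\, (\neg D(x) \land N(t))))
Move each ¬ inward, flipping quantifiers it crosses:
  (\forall y\, \forall z\, (N(z) \land \neg D(y))) \land (\forall s\, \neg N(s)) \land (\exists t\, \exists x\, (\neg D(x) \land N(t)))
All bound variables are already distinct, so no renaming is needed.
Extract every quantifier outward, since the variables are now distinct and don't occur free across branches:
  \forall y\, \forall z\, \forall s\, \exists t\, \exists x\, (N(z) \land \neg D(y) \land \neg N(s) \land \neg D(x) \land N(t))
The quantifier \exists t sits under an even number of negations (counting the antecedent side of each →), so it remains existential.

existential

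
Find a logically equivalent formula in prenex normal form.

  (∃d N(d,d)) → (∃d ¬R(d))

Eliminate → and ↔ using ¬ and ∨.
  ¬(∃d N(d,d)) ∨ (∃d ¬R(d))
Drive negations inward (¬∀x A ≡ ∃x ¬A, ¬∃x A ≡ ∀x ¬A, De Morgan for ∧/∨):
  (∀d ¬N(d,d)) ∨ (∃d ¬R(d))
Give each quantifier a distinct variable: d↦x.
  (∀d ¬N(d,d)) ∨ (∃x ¬R(x))
Pull the quantifiers to the front (each side's bound variable is not free in the other side):
  ∀d ∃x (¬N(d,d) ∨ ¬R(x))

∀d ∃x (¬N(d,d) ∨ ¬R(x))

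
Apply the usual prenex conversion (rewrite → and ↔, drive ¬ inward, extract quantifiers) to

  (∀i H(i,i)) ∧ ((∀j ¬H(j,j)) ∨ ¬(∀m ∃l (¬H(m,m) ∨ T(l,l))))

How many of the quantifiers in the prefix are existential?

Move each ¬ inward, flipping quantifiers it crosses:
  (∀i H(i,i)) ∧ ((∀j ¬H(j,j)) ∨ (∃m ∀l (H(m,m) ∧ ¬T(l,l))))
All bound variables are already distinct, so no renaming is needed.
Extract every quantifier outward, since the variables are now distinct and don't occur free across branches:
  ∀i ∀j ∃m ∀l (H(i,i) ∧ (¬H(j,j) ∨ H(m,m) ∧ ¬T(l,l)))
The prefix is ∀i ∀j ∃m ∀l: 3 universal, 1 existential.

1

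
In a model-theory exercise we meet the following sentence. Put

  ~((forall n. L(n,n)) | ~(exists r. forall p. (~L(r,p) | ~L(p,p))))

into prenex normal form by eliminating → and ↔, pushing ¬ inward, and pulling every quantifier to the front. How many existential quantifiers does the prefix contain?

Move each ¬ inward, flipping quantifiers it crosses:
  (exists n. ~L(n,n)) & (exists r. forall p. (~L(r,p) | ~L(p,p)))
All bound variables are already distinct, so no renaming is needed.
Finally move all quantifiers to the prefix:
  exists n. exists r. forall p. (~L(n,n) & (~L(r,p) | ~L(p,p)))
The prefix is exists n exists r forall p: 1 universal, 2 existential.

2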